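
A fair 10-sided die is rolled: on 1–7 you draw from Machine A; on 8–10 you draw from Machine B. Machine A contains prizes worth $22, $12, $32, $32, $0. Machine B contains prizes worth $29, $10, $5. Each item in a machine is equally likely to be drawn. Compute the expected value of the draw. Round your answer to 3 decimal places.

$18.120

E[X | Machine A] = (22 + 12 + 32 + 32 + 0)/5 = 98/5
E[X | Machine B] = (29 + 10 + 5)/3 = 44/3
E[X] = (7/10)·98/5 + (3/10)·44/3 = 453/25 ≈ 18.120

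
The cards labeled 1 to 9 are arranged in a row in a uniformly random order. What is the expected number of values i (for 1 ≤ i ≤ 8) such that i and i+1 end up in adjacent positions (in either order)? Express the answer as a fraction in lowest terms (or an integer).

16/9

For each i ∈ {1,…,8}, let Xᵢ = 1 if i and i+1 are adjacent. P(Xᵢ=1) = 2·(9−1)!/9! = 2/9.
By linearity, E[ΣXᵢ] = (8)·(2/9) = 16/9.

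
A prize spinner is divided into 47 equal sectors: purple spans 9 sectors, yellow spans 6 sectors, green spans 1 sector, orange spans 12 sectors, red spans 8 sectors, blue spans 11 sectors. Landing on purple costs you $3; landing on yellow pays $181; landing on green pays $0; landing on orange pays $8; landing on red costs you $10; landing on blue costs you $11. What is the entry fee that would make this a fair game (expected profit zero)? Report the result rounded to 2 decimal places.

$20.30

E[payout] = (9/47)·(-3) + (6/47)·181 + (1/47)·0 + (12/47)·8 + (8/47)·(-10) + (11/47)·(-11) = 954/47
Fair fee = E[payout] = 954/47 ≈ $20.30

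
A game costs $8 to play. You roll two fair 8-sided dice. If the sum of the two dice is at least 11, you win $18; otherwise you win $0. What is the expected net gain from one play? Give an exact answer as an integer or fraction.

-67/32 dollars

E[payout] = (43/64)·0 + (21/64)·18 = 189/32
Expected profit = 189/32 − 8 = -67/32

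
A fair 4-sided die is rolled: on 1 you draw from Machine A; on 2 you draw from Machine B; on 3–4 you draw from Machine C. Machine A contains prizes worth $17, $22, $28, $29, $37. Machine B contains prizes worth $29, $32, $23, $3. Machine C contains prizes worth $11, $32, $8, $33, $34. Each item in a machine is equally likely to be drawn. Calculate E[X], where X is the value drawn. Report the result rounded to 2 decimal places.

$23.89

E[X | Machine A] = (17 + 22 + 28 + 29 + 37)/5 = 133/5
E[X | Machine B] = (29 + 32 + 23 + 3)/4 = 87/4
E[X | Machine C] = (11 + 32 + 8 + 33 + 34)/5 = 118/5
E[X] = (1/4)·133/5 + (1/4)·87/4 + (1/2)·118/5 = 1911/80 ≈ 23.89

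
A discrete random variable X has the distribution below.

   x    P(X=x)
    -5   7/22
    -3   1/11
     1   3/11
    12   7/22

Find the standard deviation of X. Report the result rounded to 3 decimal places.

E[X] = 49/22, E[X²] = 1207/22
Var(X) = E[X²] − (E[X])² = 1207/22 − 2401/484 = 24153/484
SD(X) = √(24153/484) ≈ 7.064

7.064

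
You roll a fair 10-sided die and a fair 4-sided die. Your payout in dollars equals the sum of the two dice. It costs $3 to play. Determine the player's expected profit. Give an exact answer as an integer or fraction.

$5

Distribution of the sum of the two dice: 2 w.p. 1/40, 3 w.p. 1/20, 4 w.p. 3/40, 5 w.p. 1/10, 6 w.p. 1/10, 7 w.p. 1/10, …
E[payout] = (1/40)·2 + (1/20)·3 + (3/40)·4 + (1/10)·5 + (1/10)·6 + (1/10)·7 + (1/10)·8 + (1/10)·9 + (1/10)·10 + (1/10)·11 + (3/40)·12 + (1/20)·13 + (1/40)·14 = 8
Expected profit = 8 − 3 = 5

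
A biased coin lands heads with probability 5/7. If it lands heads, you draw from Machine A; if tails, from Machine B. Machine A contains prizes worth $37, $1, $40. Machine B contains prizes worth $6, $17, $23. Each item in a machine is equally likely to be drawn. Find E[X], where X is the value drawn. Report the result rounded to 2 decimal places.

E[X | Machine A] = (37 + 1 + 40)/3 = 26
E[X | Machine B] = (6 + 17 + 23)/3 = 46/3
E[X] = (5/7)·26 + (2/7)·46/3 = 482/21 ≈ 22.95

$22.95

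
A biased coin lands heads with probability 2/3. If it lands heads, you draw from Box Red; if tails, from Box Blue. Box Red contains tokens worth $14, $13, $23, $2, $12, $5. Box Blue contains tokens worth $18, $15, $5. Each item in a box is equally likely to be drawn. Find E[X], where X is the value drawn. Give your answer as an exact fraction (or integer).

E[X | Box Red] = (14 + 13 + 23 + 2 + 12 + 5)/6 = 23/2
E[X | Box Blue] = (18 + 15 + 5)/3 = 38/3
E[X] = (2/3)·23/2 + (1/3)·38/3 = 107/9

107/9 dollars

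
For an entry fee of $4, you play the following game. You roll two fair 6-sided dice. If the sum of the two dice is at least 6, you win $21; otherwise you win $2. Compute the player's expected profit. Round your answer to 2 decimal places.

E[payout] = (5/18)·2 + (13/18)·21 = 283/18
Expected profit = 283/18 − 4 = 211/18 ≈ $11.72

$11.72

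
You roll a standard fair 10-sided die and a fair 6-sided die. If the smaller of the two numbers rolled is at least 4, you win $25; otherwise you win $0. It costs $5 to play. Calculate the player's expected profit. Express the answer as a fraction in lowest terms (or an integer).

E[payout] = (13/20)·0 + (7/20)·25 = 35/4
Expected profit = 35/4 − 5 = 15/4

15/4 dollars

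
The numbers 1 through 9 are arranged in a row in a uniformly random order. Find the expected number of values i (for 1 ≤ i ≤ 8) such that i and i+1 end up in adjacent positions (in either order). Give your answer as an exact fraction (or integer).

16/9

For each i ∈ {1,…,8}, let Xᵢ = 1 if i and i+1 are adjacent. P(Xᵢ=1) = 2·(9−1)!/9! = 2/9.
By linearity, E[ΣXᵢ] = (8)·(2/9) = 16/9.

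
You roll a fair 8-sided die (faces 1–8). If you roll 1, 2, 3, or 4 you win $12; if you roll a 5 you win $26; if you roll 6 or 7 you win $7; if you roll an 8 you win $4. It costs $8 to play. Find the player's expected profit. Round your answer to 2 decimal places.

$3.50

E[payout] = (1/8)·4 + (1/4)·7 + (1/2)·12 + (1/8)·26 = 23/2
Expected profit = 23/2 − 8 = 7/2 ≈ $3.50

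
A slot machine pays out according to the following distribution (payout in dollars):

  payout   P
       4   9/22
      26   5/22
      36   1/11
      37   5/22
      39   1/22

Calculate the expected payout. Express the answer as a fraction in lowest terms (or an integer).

$21

E[X] = (9/22)·4 + (5/22)·26 + (1/11)·36 + (5/22)·37 + (1/22)·39
     = 21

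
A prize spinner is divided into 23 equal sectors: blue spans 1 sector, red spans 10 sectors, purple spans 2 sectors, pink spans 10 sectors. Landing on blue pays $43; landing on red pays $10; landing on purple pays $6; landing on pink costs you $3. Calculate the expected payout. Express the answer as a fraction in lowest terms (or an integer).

E[payout] = (1/23)·43 + (10/23)·10 + (2/23)·6 + (10/23)·(-3) = 125/23

125/23 dollars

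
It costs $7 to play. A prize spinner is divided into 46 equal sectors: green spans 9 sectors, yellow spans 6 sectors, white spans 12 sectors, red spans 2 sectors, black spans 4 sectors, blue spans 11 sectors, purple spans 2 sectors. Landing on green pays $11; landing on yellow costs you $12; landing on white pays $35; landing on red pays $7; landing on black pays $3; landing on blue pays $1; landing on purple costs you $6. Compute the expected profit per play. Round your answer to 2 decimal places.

$3.26

E[payout] = (9/46)·11 + (6/46)·(-12) + (12/46)·35 + (2/46)·7 + (4/46)·3 + (11/46)·1 + (2/46)·(-6) = 236/23
Expected profit = 236/23 − 7 = 75/23 ≈ $3.26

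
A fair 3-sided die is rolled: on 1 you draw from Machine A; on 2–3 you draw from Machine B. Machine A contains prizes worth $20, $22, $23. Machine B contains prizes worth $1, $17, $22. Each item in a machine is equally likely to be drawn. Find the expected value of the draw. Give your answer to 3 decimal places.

E[X | Machine A] = (20 + 22 + 23)/3 = 65/3
E[X | Machine B] = (1 + 17 + 22)/3 = 40/3
E[X] = (1/3)·65/3 + (2/3)·40/3 = 145/9 ≈ 16.111

$16.111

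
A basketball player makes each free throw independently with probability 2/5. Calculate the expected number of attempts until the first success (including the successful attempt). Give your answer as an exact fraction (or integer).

5/2

For a geometric distribution, E[trials] = 1/p = 1/(2/5) = 5/2.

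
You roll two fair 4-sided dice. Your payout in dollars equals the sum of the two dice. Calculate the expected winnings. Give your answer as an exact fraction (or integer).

$5

Distribution of the sum of the two dice: 2 w.p. 1/16, 3 w.p. 1/8, 4 w.p. 3/16, 5 w.p. 1/4, 6 w.p. 3/16, 7 w.p. 1/8, …
E[payout] = (1/16)·2 + (1/8)·3 + (3/16)·4 + (1/4)·5 + (3/16)·6 + (1/8)·7 + (1/16)·8 = 5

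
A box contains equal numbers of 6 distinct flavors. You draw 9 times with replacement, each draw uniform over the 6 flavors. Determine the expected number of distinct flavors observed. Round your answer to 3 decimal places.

Let Xⱼ=1 if type j appears at least once. P(Xⱼ=1) = 1 − ((6−1)/6)^9 = 8124571/10077696.
E[#distinct] = 6·8124571/10077696 = 8124571/1679616.
≈ 4.837

4.837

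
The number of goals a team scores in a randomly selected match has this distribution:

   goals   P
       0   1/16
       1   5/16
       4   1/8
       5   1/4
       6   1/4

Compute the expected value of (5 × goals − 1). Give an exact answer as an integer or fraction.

269/16

E[5x-1] = (1/16)·(-1) + (5/16)·4 + (1/8)·19 + (1/4)·24 + (1/4)·29
     = 269/16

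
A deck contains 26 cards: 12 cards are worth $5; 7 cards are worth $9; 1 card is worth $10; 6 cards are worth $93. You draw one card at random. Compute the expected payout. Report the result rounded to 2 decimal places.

E[payout] = (12/26)·5 + (7/26)·9 + (1/26)·10 + (6/26)·93 = 691/26
≈ $26.58

$26.58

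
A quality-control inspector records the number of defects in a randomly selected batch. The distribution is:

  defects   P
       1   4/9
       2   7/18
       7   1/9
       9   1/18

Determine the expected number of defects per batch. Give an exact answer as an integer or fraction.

5/2

E[X] = (4/9)·1 + (7/18)·2 + (1/9)·7 + (1/18)·9
     = 5/2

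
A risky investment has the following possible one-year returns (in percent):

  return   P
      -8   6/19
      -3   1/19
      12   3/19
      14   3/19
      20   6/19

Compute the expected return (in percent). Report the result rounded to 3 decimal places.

E[X] = (6/19)·(-8) + (1/19)·(-3) + (3/19)·12 + (3/19)·14 + (6/19)·20
     = 147/19 ≈ 7.737

7.737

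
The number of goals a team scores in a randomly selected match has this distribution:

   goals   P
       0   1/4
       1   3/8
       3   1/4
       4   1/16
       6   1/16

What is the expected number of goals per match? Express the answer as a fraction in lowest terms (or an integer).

E[X] = (1/4)·0 + (3/8)·1 + (1/4)·3 + (1/16)·4 + (1/16)·6
     = 7/4

7/4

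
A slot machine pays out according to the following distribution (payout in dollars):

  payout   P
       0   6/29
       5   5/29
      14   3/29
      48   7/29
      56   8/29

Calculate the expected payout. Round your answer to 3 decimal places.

E[X] = (6/29)·0 + (5/29)·5 + (3/29)·14 + (7/29)·48 + (8/29)·56
     = 851/29 ≈ 29.345

$29.345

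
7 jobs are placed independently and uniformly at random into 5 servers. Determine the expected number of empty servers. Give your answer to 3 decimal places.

1.049

Let Xⱼ=1 if server j is empty. P(Xⱼ=1) = ((5-1)/5)^7 = 16384/78125.
By linearity, E[#empty] = 5·16384/78125 = 16384/15625.
≈ 1.049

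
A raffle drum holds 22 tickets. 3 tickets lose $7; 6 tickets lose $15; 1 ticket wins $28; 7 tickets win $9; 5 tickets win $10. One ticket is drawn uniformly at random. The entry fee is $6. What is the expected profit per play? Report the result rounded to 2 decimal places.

-$4.64

E[payout] = (3/22)·(-7) + (6/22)·(-15) + (1/22)·28 + (7/22)·9 + (5/22)·10 = 15/11
Expected profit = 15/11 − 6 = -51/11 ≈ -$4.64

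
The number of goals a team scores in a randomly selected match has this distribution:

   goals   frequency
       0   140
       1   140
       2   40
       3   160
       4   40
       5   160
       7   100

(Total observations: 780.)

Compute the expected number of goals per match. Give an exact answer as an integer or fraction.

Total = 780, so P(goals=0) = 140/780, etc.
E[X] = (7/39)·0 + (7/39)·1 + (2/39)·2 + (8/39)·3 + (2/39)·4 + (8/39)·5 + (5/39)·7
     = 118/39

118/39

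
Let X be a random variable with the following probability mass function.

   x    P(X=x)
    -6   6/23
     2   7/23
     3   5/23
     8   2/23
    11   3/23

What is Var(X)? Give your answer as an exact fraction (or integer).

16176/529

E[X] = (6/23)·(-6) + (7/23)·2 + (5/23)·3 + (2/23)·8 + (3/23)·11 = 42/23
E[X²] = (6/23)·36 + (7/23)·4 + (5/23)·9 + (2/23)·64 + (3/23)·121 = 780/23
Var(X) = 780/23 − (42/23)² = 16176/529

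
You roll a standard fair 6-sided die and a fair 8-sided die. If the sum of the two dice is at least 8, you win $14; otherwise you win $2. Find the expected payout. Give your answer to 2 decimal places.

$8.75

E[payout] = (7/16)·2 + (9/16)·14 = 35/4
≈ $8.75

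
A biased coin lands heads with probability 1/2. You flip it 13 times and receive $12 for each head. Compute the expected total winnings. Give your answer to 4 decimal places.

$78.0000

E[#heads] = 13·1/2 = 13/2 (linearity over flips).
E[winnings] = 12·13/2 = 78.
≈ 78.0000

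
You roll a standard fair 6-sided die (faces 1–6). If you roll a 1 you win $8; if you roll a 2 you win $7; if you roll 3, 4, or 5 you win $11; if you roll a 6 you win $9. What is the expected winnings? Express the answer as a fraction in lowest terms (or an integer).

19/2 dollars

E[payout] = (1/6)·7 + (1/6)·8 + (1/6)·9 + (1/2)·11 = 19/2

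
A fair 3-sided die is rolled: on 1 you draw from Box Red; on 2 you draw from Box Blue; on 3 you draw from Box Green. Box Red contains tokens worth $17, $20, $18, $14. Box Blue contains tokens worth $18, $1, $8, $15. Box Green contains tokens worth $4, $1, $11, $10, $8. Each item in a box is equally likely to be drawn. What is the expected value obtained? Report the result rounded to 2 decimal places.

$11.52

E[X | Box Red] = (17 + 20 + 18 + 14)/4 = 69/4
E[X | Box Blue] = (18 + 1 + 8 + 15)/4 = 21/2
E[X | Box Green] = (4 + 1 + 11 + 10 + 8)/5 = 34/5
E[X] = (1/3)·69/4 + (1/3)·21/2 + (1/3)·34/5 = 691/60 ≈ 11.52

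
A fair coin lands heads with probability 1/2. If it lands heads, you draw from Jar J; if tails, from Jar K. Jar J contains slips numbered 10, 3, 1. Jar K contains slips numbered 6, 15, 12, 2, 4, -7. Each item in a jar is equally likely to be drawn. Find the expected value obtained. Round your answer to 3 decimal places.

5.000

E[X | Jar J] = (10 + 3 + 1)/3 = 14/3
E[X | Jar K] = (6 + 15 + 12 + 2 + 4 − 7)/6 = 16/3
E[X] = (1/2)·14/3 + (1/2)·16/3 = 5 ≈ 5.000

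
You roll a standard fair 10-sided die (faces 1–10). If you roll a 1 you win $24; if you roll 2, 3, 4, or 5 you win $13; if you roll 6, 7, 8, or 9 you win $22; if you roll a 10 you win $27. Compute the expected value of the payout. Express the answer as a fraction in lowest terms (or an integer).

191/10 dollars

E[payout] = (2/5)·13 + (2/5)·22 + (1/10)·24 + (1/10)·27 = 191/10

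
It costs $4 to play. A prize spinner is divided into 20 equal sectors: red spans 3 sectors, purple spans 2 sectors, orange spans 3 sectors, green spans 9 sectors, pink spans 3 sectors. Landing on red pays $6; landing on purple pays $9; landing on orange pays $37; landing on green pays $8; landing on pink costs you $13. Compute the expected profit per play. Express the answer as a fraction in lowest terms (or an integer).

$5

E[payout] = (3/20)·6 + (2/20)·9 + (3/20)·37 + (9/20)·8 + (3/20)·(-13) = 9
Expected profit = 9 − 4 = 5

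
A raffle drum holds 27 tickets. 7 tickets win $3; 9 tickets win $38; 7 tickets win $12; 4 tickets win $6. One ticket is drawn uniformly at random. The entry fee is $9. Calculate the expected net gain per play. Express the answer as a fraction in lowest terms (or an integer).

E[payout] = (7/27)·3 + (9/27)·38 + (7/27)·12 + (4/27)·6 = 157/9
Expected profit = 157/9 − 9 = 76/9

76/9 dollars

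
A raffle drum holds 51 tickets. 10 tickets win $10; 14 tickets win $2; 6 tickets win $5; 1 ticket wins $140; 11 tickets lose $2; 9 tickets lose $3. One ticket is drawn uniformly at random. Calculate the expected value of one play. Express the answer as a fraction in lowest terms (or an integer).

E[payout] = (10/51)·10 + (14/51)·2 + (6/51)·5 + (1/51)·140 + (11/51)·(-2) + (9/51)·(-3) = 83/17

83/17 dollars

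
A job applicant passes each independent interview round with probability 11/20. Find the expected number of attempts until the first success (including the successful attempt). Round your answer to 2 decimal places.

For a geometric distribution, E[trials] = 1/p = 1/(11/20) = 20/11.
≈ 1.82

1.82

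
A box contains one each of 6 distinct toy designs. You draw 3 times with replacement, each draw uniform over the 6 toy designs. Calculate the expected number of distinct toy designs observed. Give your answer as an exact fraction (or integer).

91/36

Let Xⱼ=1 if type j appears at least once. P(Xⱼ=1) = 1 − ((6−1)/6)^3 = 91/216.
E[#distinct] = 6·91/216 = 91/36.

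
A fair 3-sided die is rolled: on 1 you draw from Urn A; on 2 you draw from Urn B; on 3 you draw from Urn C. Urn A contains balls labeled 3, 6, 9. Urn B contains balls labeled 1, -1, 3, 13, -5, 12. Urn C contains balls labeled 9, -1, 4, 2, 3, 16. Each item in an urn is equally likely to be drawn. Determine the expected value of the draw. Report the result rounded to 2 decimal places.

5.11

E[X | Urn A] = (3 + 6 + 9)/3 = 6
E[X | Urn B] = (1 − 1 + 3 + 13 − 5 + 12)/6 = 23/6
E[X | Urn C] = (9 − 1 + 4 + 2 + 3 + 16)/6 = 11/2
E[X] = (1/3)·6 + (1/3)·23/6 + (1/3)·11/2 = 46/9 ≈ 5.11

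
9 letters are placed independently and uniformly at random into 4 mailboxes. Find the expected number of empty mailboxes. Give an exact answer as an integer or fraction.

Let Xⱼ=1 if mailbox j is empty. P(Xⱼ=1) = ((4-1)/4)^9 = 19683/262144.
By linearity, E[#empty] = 4·19683/262144 = 19683/65536.

19683/65536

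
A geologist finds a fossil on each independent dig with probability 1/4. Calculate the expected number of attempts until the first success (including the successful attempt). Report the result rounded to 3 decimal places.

4.000

For a geometric distribution, E[trials] = 1/p = 1/(1/4) = 4.
≈ 4.000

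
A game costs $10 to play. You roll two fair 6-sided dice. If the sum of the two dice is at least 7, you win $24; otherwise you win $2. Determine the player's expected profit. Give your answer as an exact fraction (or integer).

E[payout] = (5/12)·2 + (7/12)·24 = 89/6
Expected profit = 89/6 − 10 = 29/6

29/6 dollars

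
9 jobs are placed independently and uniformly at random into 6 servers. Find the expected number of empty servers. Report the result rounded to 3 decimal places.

1.163

Let Xⱼ=1 if server j is empty. P(Xⱼ=1) = ((6-1)/6)^9 = 1953125/10077696.
By linearity, E[#empty] = 6·1953125/10077696 = 1953125/1679616.
≈ 1.163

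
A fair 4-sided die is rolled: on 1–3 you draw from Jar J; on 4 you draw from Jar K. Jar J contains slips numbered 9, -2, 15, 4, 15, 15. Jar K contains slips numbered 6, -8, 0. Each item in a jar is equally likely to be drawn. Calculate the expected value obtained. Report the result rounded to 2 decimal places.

E[X | Jar J] = (9 − 2 + 15 + 4 + 15 + 15)/6 = 28/3
E[X | Jar K] = (6 − 8 + 0)/3 = -2/3
E[X] = (3/4)·28/3 + (1/4)·(-2/3) = 41/6 ≈ 6.83

6.83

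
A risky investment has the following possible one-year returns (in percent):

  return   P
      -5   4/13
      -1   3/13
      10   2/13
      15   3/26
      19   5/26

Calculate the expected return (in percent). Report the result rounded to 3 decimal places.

E[X] = (4/13)·(-5) + (3/13)·(-1) + (2/13)·10 + (3/26)·15 + (5/26)·19
     = 67/13 ≈ 5.154

5.154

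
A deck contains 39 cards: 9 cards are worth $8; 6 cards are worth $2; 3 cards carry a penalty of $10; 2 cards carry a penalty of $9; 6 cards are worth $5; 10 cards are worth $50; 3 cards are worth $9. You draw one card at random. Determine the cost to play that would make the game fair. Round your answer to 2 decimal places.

$15.21

E[payout] = (9/39)·8 + (6/39)·2 + (3/39)·(-10) + (2/39)·(-9) + (6/39)·5 + (10/39)·50 + (3/39)·9 = 593/39
Fair fee = E[payout] = 593/39 ≈ $15.21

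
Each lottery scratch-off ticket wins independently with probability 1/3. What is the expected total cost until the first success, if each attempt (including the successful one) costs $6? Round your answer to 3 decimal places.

$18.000

E[#attempts] = 1/p = 3; E[cost] = 6·3 = 18.
≈ 18.000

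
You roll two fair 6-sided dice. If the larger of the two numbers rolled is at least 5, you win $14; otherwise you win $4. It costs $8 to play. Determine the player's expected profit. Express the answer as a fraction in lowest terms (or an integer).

E[payout] = (4/9)·4 + (5/9)·14 = 86/9
Expected profit = 86/9 − 8 = 14/9

14/9 dollars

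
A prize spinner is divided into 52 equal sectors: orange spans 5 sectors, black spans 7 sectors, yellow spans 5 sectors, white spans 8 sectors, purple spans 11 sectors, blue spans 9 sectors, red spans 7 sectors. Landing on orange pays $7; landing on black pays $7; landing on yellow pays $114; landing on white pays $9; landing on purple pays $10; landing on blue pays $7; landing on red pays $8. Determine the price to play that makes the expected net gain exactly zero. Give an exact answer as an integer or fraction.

E[payout] = (5/52)·7 + (7/52)·7 + (5/52)·114 + (8/52)·9 + (11/52)·10 + (9/52)·7 + (7/52)·8 = 955/52
Fair fee = E[payout] = 955/52

955/52 dollars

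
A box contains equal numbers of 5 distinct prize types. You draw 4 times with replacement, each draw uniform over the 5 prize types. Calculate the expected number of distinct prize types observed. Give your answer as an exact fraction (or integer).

Let Xⱼ=1 if type j appears at least once. P(Xⱼ=1) = 1 − ((5−1)/5)^4 = 369/625.
E[#distinct] = 5·369/625 = 369/125.

369/125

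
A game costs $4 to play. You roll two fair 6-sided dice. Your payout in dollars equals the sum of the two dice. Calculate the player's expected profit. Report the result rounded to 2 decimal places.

Distribution of the sum of the two dice: 2 w.p. 1/36, 3 w.p. 1/18, 4 w.p. 1/12, 5 w.p. 1/9, 6 w.p. 5/36, 7 w.p. 1/6, …
E[payout] = (1/36)·2 + (1/18)·3 + (1/12)·4 + (1/9)·5 + (5/36)·6 + (1/6)·7 + (5/36)·8 + (1/9)·9 + (1/12)·10 + (1/18)·11 + (1/36)·12 = 7
Expected profit = 7 − 4 = 3 ≈ $3.00

$3.00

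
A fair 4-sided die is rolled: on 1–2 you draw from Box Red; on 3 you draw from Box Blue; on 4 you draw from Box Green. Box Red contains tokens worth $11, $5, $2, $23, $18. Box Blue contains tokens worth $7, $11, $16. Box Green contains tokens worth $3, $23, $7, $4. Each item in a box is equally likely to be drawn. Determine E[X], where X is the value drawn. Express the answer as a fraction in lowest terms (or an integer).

E[X | Box Red] = (11 + 5 + 2 + 23 + 18)/5 = 59/5
E[X | Box Blue] = (7 + 11 + 16)/3 = 34/3
E[X | Box Green] = (3 + 23 + 7 + 4)/4 = 37/4
E[X] = (1/2)·59/5 + (1/4)·34/3 + (1/4)·37/4 = 2651/240

2651/240 dollars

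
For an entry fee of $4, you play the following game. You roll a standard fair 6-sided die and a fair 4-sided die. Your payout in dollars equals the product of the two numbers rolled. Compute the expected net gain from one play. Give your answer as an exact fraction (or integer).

19/4 dollars

Distribution of the product of the two numbers rolled: 1 w.p. 1/24, 2 w.p. 1/12, 3 w.p. 1/12, 4 w.p. 1/8, 5 w.p. 1/24, 6 w.p. 1/8, …
E[payout] = (1/24)·1 + (1/12)·2 + (1/12)·3 + (1/8)·4 + (1/24)·5 + (1/8)·6 + (1/12)·8 + (1/24)·9 + (1/24)·10 + (1/8)·12 + (1/24)·15 + (1/24)·16 + (1/24)·18 + (1/24)·20 + (1/24)·24 = 35/4
Expected profit = 35/4 − 4 = 19/4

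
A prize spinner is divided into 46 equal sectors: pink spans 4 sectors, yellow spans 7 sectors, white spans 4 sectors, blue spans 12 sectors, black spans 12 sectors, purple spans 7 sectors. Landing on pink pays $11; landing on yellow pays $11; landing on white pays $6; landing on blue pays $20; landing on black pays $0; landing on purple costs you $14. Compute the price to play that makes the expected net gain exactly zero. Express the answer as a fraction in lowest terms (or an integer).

287/46 dollars

E[payout] = (4/46)·11 + (7/46)·11 + (4/46)·6 + (12/46)·20 + (12/46)·0 + (7/46)·(-14) = 287/46
Fair fee = E[payout] = 287/46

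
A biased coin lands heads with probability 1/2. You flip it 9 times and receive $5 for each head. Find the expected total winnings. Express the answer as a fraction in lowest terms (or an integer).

E[#heads] = 9·1/2 = 9/2 (linearity over flips).
E[winnings] = 5·9/2 = 45/2.

45/2 dollars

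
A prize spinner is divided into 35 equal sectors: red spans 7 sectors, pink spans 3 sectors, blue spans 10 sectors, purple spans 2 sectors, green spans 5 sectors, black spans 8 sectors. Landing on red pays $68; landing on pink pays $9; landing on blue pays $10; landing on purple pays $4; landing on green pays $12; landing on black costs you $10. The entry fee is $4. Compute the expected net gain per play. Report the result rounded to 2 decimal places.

E[payout] = (7/35)·68 + (3/35)·9 + (10/35)·10 + (2/35)·4 + (5/35)·12 + (8/35)·(-10) = 591/35
Expected profit = 591/35 − 4 = 451/35 ≈ $12.89

$12.89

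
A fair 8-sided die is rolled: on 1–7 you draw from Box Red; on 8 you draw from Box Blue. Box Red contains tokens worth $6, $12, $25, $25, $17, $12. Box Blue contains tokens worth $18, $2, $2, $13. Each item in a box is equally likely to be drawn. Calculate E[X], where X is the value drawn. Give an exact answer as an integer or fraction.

E[X | Box Red] = (6 + 12 + 25 + 25 + 17 + 12)/6 = 97/6
E[X | Box Blue] = (18 + 2 + 2 + 13)/4 = 35/4
E[X] = (7/8)·97/6 + (1/8)·35/4 = 1463/96

1463/96 dollars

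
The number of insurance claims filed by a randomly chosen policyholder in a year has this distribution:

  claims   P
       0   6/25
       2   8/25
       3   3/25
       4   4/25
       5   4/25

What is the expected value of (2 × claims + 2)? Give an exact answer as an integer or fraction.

172/25

E[2x+2] = (6/25)·2 + (8/25)·6 + (3/25)·8 + (4/25)·10 + (4/25)·12
     = 172/25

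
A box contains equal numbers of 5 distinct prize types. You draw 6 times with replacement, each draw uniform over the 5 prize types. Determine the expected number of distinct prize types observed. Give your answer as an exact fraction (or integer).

11529/3125

Let Xⱼ=1 if type j appears at least once. P(Xⱼ=1) = 1 − ((5−1)/5)^6 = 11529/15625.
E[#distinct] = 5·11529/15625 = 11529/3125.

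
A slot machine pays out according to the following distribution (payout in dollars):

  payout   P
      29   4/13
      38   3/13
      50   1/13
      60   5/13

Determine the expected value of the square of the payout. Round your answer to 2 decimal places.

E[X²] = (4/13)·841 + (3/13)·1444 + (1/13)·2500 + (5/13)·3600
     = 28196/13 ≈ 2168.92

2168.92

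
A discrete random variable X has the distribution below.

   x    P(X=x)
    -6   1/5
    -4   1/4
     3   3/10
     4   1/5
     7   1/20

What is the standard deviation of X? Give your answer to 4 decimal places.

4.4190

E[X] = -3/20, E[X²] = 391/20
Var(X) = E[X²] − (E[X])² = 391/20 − 9/400 = 7811/400
SD(X) = √(7811/400) ≈ 4.4190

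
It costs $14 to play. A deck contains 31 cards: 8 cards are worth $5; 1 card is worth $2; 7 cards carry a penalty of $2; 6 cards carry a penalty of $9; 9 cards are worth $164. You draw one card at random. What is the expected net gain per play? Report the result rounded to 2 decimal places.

E[payout] = (8/31)·5 + (1/31)·2 + (7/31)·(-2) + (6/31)·(-9) + (9/31)·164 = 1450/31
Expected profit = 1450/31 − 14 = 1016/31 ≈ $32.77

$32.77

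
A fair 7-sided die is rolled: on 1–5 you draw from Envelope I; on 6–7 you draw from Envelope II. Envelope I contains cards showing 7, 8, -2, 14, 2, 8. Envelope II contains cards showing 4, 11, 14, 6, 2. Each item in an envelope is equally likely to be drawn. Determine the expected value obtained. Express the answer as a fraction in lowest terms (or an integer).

1369/210

E[X | Envelope I] = (7 + 8 − 2 + 14 + 2 + 8)/6 = 37/6
E[X | Envelope II] = (4 + 11 + 14 + 6 + 2)/5 = 37/5
E[X] = (5/7)·37/6 + (2/7)·37/5 = 1369/210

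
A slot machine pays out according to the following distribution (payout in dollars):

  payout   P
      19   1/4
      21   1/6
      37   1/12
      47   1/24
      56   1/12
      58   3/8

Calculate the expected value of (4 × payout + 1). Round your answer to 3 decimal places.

159.833

E[4x+1] = (1/4)·77 + (1/6)·85 + (1/12)·149 + (1/24)·189 + (1/12)·225 + (3/8)·233
     = 959/6 ≈ 159.833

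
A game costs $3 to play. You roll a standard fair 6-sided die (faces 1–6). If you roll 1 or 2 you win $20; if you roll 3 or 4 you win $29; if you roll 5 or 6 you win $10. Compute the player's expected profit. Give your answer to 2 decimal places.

$16.67

E[payout] = (1/3)·10 + (1/3)·20 + (1/3)·29 = 59/3
Expected profit = 59/3 − 3 = 50/3 ≈ $16.67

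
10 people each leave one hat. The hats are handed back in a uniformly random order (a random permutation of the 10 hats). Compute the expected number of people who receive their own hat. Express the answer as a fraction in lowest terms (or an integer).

1

Let Xᵢ = 1 if person i gets their own hat. For each i, P(Xᵢ=1) = 1/10.
By linearity of expectation, E[X₁+…+X_10] = 10·(1/10) = 1.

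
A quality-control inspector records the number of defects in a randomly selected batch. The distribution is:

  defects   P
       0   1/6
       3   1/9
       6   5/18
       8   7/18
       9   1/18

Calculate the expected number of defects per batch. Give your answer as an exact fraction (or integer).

E[X] = (1/6)·0 + (1/9)·3 + (5/18)·6 + (7/18)·8 + (1/18)·9
     = 101/18

101/18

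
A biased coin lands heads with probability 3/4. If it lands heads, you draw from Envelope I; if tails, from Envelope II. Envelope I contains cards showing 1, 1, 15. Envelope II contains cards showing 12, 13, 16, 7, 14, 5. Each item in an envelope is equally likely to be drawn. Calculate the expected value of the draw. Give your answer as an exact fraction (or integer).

169/24

E[X | Envelope I] = (1 + 1 + 15)/3 = 17/3
E[X | Envelope II] = (12 + 13 + 16 + 7 + 14 + 5)/6 = 67/6
E[X] = (3/4)·17/3 + (1/4)·67/6 = 169/24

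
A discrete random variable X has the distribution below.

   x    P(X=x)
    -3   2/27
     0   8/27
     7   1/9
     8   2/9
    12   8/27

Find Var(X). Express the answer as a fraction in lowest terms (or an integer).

2294/81

E[X] = (2/27)·(-3) + (8/27)·0 + (1/9)·7 + (2/9)·8 + (8/27)·12 = 53/9
E[X²] = (2/27)·9 + (8/27)·0 + (1/9)·49 + (2/9)·64 + (8/27)·144 = 63
Var(X) = 63 − (53/9)² = 2294/81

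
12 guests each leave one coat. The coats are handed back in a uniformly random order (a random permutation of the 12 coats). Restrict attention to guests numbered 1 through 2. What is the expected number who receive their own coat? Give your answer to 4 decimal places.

Let Xᵢ = 1 if person i gets their own coat. For each i, P(Xᵢ=1) = 1/12.
By linearity of expectation, E[X₁+…+X_2] = 2·(1/12) = 1/6.
≈ 0.1667

0.1667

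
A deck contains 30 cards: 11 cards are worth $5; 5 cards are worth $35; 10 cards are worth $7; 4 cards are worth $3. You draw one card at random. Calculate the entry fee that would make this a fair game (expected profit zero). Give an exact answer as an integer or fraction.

52/5 dollars

E[payout] = (11/30)·5 + (5/30)·35 + (10/30)·7 + (4/30)·3 = 52/5
Fair fee = E[payout] = 52/5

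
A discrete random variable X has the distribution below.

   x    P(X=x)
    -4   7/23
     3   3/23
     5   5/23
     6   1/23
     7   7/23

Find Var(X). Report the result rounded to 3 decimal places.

20.922

E[X] = (7/23)·(-4) + (3/23)·3 + (5/23)·5 + (1/23)·6 + (7/23)·7 = 61/23
E[X²] = (7/23)·16 + (3/23)·9 + (5/23)·25 + (1/23)·36 + (7/23)·49 = 643/23
Var(X) = 643/23 − (61/23)² = 11068/529 ≈ 20.922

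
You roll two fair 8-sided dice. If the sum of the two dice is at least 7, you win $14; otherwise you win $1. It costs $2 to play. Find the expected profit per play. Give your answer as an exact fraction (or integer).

E[payout] = (15/64)·1 + (49/64)·14 = 701/64
Expected profit = 701/64 − 2 = 573/64

573/64 dollars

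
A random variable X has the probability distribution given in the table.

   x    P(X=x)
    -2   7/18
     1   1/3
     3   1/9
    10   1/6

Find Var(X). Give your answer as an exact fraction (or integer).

E[X] = (7/18)·(-2) + (1/3)·1 + (1/9)·3 + (1/6)·10 = 14/9
E[X²] = (7/18)·4 + (1/3)·1 + (1/9)·9 + (1/6)·100 = 176/9
Var(X) = 176/9 − (14/9)² = 1388/81

1388/81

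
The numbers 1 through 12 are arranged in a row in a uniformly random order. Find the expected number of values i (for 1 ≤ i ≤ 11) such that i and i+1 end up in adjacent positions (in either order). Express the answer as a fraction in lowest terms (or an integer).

For each i ∈ {1,…,11}, let Xᵢ = 1 if i and i+1 are adjacent. P(Xᵢ=1) = 2·(12−1)!/12! = 2/12.
By linearity, E[ΣXᵢ] = (11)·(2/12) = 11/6.

11/6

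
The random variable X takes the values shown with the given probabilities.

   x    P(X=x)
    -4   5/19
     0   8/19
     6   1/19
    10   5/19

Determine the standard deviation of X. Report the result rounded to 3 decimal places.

5.369

E[X] = 36/19, E[X²] = 616/19
Var(X) = E[X²] − (E[X])² = 616/19 − 1296/361 = 10408/361
SD(X) = √(10408/361) ≈ 5.369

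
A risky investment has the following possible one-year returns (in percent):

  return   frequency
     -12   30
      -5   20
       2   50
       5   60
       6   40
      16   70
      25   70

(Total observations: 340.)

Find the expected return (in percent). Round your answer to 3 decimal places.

Total = 340, so P(return=-12) = 30/340, etc.
E[X] = (3/34)·(-12) + (1/17)·(-5) + (5/34)·2 + (3/17)·5 + (2/17)·6 + (7/34)·16 + (7/34)·25
     = 305/34 ≈ 8.971

8.971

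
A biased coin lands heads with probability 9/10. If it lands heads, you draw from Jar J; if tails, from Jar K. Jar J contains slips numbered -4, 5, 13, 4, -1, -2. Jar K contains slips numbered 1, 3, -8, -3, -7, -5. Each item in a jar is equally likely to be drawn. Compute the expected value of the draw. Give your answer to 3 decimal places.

1.933

E[X | Jar J] = (-4 + 5 + 13 + 4 − 1 − 2)/6 = 5/2
E[X | Jar K] = (1 + 3 − 8 − 3 − 7 − 5)/6 = -19/6
E[X] = (9/10)·5/2 + (1/10)·(-19/6) = 29/15 ≈ 1.933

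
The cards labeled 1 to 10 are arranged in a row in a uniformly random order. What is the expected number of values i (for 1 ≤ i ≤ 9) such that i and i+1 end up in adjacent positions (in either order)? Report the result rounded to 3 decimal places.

For each i ∈ {1,…,9}, let Xᵢ = 1 if i and i+1 are adjacent. P(Xᵢ=1) = 2·(10−1)!/10! = 2/10.
By linearity, E[ΣXᵢ] = (9)·(2/10) = 9/5.
≈ 1.800

1.800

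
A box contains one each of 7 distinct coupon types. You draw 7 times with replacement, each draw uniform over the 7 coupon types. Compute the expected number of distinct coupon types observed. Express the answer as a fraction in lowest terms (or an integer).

543607/117649

Let Xⱼ=1 if type j appears at least once. P(Xⱼ=1) = 1 − ((7−1)/7)^7 = 543607/823543.
E[#distinct] = 7·543607/823543 = 543607/117649.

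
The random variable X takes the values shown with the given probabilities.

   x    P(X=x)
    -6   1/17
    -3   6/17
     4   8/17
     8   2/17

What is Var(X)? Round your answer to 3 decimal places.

E[X] = (1/17)·(-6) + (6/17)·(-3) + (8/17)·4 + (2/17)·8 = 24/17
E[X²] = (1/17)·36 + (6/17)·9 + (8/17)·16 + (2/17)·64 = 346/17
Var(X) = 346/17 − (24/17)² = 5306/289 ≈ 18.360

18.360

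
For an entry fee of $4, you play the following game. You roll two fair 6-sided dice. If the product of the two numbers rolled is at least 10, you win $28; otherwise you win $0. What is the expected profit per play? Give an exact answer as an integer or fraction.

E[payout] = (17/36)·0 + (19/36)·28 = 133/9
Expected profit = 133/9 − 4 = 97/9

97/9 dollars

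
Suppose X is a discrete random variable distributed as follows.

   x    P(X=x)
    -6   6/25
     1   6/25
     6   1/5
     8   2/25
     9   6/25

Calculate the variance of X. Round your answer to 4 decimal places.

E[X] = (6/25)·(-6) + (6/25)·1 + (1/5)·6 + (2/25)·8 + (6/25)·9 = 14/5
E[X²] = (6/25)·36 + (6/25)·1 + (1/5)·36 + (2/25)·64 + (6/25)·81 = 1016/25
Var(X) = 1016/25 − (14/5)² = 164/5 ≈ 32.8000

32.8000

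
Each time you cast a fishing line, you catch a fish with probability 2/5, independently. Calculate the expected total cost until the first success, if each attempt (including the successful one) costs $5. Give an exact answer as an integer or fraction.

E[#attempts] = 1/p = 5/2; E[cost] = 5·5/2 = 25/2.

25/2 dollars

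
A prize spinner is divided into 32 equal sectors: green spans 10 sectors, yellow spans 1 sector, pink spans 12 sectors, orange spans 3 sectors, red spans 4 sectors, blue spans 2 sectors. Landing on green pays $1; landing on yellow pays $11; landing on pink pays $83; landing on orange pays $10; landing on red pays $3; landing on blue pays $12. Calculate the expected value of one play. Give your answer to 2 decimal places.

E[payout] = (10/32)·1 + (1/32)·11 + (12/32)·83 + (3/32)·10 + (4/32)·3 + (2/32)·12 = 1083/32
≈ $33.84

$33.84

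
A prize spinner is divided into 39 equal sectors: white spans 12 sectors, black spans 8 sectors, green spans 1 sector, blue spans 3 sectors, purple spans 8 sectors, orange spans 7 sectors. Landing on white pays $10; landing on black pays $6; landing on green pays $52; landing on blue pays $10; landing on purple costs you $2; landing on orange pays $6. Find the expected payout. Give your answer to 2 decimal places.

E[payout] = (12/39)·10 + (8/39)·6 + (1/39)·52 + (3/39)·10 + (8/39)·(-2) + (7/39)·6 = 92/13
≈ $7.08

$7.08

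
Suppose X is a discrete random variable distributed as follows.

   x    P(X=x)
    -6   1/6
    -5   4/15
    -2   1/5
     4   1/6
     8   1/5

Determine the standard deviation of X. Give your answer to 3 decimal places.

E[X] = -7/15, E[X²] = 434/15
Var(X) = E[X²] − (E[X])² = 434/15 − 49/225 = 6461/225
SD(X) = √(6461/225) ≈ 5.359

5.359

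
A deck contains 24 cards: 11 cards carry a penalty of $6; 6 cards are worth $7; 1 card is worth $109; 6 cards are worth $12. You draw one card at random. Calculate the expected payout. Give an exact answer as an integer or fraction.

E[payout] = (11/24)·(-6) + (6/24)·7 + (1/24)·109 + (6/24)·12 = 157/24

157/24 dollars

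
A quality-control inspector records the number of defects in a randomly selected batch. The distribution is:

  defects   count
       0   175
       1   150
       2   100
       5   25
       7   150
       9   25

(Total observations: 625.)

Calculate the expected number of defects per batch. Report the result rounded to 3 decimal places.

Total = 625, so P(defects=0) = 175/625, etc.
E[X] = (7/25)·0 + (6/25)·1 + (4/25)·2 + (1/25)·5 + (6/25)·7 + (1/25)·9
     = 14/5 ≈ 2.800

2.800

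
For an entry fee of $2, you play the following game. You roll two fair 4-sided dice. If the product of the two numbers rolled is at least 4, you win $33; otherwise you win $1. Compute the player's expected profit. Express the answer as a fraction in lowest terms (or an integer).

$21

E[payout] = (5/16)·1 + (11/16)·33 = 23
Expected profit = 23 − 2 = 21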